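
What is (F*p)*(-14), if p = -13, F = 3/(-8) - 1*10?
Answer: -7553/4 ≈ -1888.3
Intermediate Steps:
F = -83/8 (F = 3*(-1/8) - 10 = -3/8 - 10 = -83/8 ≈ -10.375)
(F*p)*(-14) = -83/8*(-13)*(-14) = (1079/8)*(-14) = -7553/4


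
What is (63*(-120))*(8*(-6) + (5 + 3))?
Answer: 302400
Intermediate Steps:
(63*(-120))*(8*(-6) + (5 + 3)) = -7560*(-48 + 8) = -7560*(-40) = 302400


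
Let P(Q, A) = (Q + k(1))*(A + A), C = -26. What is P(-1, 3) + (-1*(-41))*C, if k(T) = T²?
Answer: -1066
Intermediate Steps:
P(Q, A) = 2*A*(1 + Q) (P(Q, A) = (Q + 1²)*(A + A) = (Q + 1)*(2*A) = (1 + Q)*(2*A) = 2*A*(1 + Q))
P(-1, 3) + (-1*(-41))*C = 2*3*(1 - 1) - 1*(-41)*(-26) = 2*3*0 + 41*(-26) = 0 - 1066 = -1066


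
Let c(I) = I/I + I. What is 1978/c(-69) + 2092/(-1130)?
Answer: -594349/19210 ≈ -30.940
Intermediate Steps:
c(I) = 1 + I
1978/c(-69) + 2092/(-1130) = 1978/(1 - 69) + 2092/(-1130) = 1978/(-68) + 2092*(-1/1130) = 1978*(-1/68) - 1046/565 = -989/34 - 1046/565 = -594349/19210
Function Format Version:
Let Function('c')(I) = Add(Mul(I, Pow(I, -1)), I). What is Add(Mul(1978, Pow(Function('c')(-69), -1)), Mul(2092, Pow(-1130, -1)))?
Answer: Rational(-594349, 19210) ≈ -30.940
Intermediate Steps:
Function('c')(I) = Add(1, I)
Add(Mul(1978, Pow(Function('c')(-69), -1)), Mul(2092, Pow(-1130, -1))) = Add(Mul(1978, Pow(Add(1, -69), -1)), Mul(2092, Pow(-1130, -1))) = Add(Mul(1978, Pow(-68, -1)), Mul(2092, Rational(-1, 1130))) = Add(Mul(1978, Rational(-1, 68)), Rational(-1046, 565)) = Add(Rational(-989, 34), Rational(-1046, 565)) = Rational(-594349, 19210)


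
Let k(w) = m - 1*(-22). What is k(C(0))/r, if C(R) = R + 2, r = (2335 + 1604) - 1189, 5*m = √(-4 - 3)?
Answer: 1/125 + I*√7/13750 ≈ 0.008 + 0.00019242*I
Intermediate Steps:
m = I*√7/5 (m = √(-4 - 3)/5 = √(-7)/5 = (I*√7)/5 = I*√7/5 ≈ 0.52915*I)
r = 2750 (r = 3939 - 1189 = 2750)
C(R) = 2 + R
k(w) = 22 + I*√7/5 (k(w) = I*√7/5 - 1*(-22) = I*√7/5 + 22 = 22 + I*√7/5)
k(C(0))/r = (22 + I*√7/5)/2750 = (22 + I*√7/5)*(1/2750) = 1/125 + I*√7/13750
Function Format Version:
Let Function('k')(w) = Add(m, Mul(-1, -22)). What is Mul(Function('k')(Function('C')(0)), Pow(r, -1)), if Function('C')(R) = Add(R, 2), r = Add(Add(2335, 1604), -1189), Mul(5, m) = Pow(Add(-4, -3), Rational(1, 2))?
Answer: Add(Rational(1, 125), Mul(Rational(1, 13750), I, Pow(7, Rational(1, 2)))) ≈ Add(0.0080000, Mul(0.00019242, I))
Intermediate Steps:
m = Mul(Rational(1, 5), I, Pow(7, Rational(1, 2))) (m = Mul(Rational(1, 5), Pow(Add(-4, -3), Rational(1, 2))) = Mul(Rational(1, 5), Pow(-7, Rational(1, 2))) = Mul(Rational(1, 5), Mul(I, Pow(7, Rational(1, 2)))) = Mul(Rational(1, 5), I, Pow(7, Rational(1, 2))) ≈ Mul(0.52915, I))
r = 2750 (r = Add(3939, -1189) = 2750)
Function('C')(R) = Add(2, R)
Function('k')(w) = Add(22, Mul(Rational(1, 5), I, Pow(7, Rational(1, 2)))) (Function('k')(w) = Add(Mul(Rational(1, 5), I, Pow(7, Rational(1, 2))), Mul(-1, -22)) = Add(Mul(Rational(1, 5), I, Pow(7, Rational(1, 2))), 22) = Add(22, Mul(Rational(1, 5), I, Pow(7, Rational(1, 2)))))
Mul(Function('k')(Function('C')(0)), Pow(r, -1)) = Mul(Add(22, Mul(Rational(1, 5), I, Pow(7, Rational(1, 2)))), Pow(2750, -1)) = Mul(Add(22, Mul(Rational(1, 5), I, Pow(7, Rational(1, 2)))), Rational(1, 2750)) = Add(Rational(1, 125), Mul(Rational(1, 13750), I, Pow(7, Rational(1, 2))))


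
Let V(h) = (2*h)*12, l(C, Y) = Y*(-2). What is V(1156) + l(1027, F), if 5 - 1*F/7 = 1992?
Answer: 55562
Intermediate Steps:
F = -13909 (F = 35 - 7*1992 = 35 - 13944 = -13909)
l(C, Y) = -2*Y
V(h) = 24*h
V(1156) + l(1027, F) = 24*1156 - 2*(-13909) = 27744 + 27818 = 55562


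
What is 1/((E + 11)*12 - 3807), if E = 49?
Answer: -1/3087 ≈ -0.00032394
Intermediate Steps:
1/((E + 11)*12 - 3807) = 1/((49 + 11)*12 - 3807) = 1/(60*12 - 3807) = 1/(720 - 3807) = 1/(-3087) = -1/3087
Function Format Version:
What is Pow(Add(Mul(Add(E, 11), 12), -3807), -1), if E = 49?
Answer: Rational(-1, 3087) ≈ -0.00032394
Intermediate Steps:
Pow(Add(Mul(Add(E, 11), 12), -3807), -1) = Pow(Add(Mul(Add(49, 11), 12), -3807), -1) = Pow(Add(Mul(60, 12), -3807), -1) = Pow(Add(720, -3807), -1) = Pow(-3087, -1) = Rational(-1, 3087)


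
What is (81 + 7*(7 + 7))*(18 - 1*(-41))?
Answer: 10561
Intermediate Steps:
(81 + 7*(7 + 7))*(18 - 1*(-41)) = (81 + 7*14)*(18 + 41) = (81 + 98)*59 = 179*59 = 10561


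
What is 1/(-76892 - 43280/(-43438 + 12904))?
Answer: -15267/1173888524 ≈ -1.3005e-5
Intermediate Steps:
1/(-76892 - 43280/(-43438 + 12904)) = 1/(-76892 - 43280/(-30534)) = 1/(-76892 - 43280*(-1/30534)) = 1/(-76892 + 21640/15267) = 1/(-1173888524/15267) = -15267/1173888524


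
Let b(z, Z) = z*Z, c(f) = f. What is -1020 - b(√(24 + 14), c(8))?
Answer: -1020 - 8*√38 ≈ -1069.3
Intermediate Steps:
b(z, Z) = Z*z
-1020 - b(√(24 + 14), c(8)) = -1020 - 8*√(24 + 14) = -1020 - 8*√38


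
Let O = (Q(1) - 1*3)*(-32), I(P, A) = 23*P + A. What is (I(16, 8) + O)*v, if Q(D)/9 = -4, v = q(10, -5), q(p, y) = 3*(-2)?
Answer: -9744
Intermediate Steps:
q(p, y) = -6
v = -6
Q(D) = -36 (Q(D) = 9*(-4) = -36)
I(P, A) = A + 23*P
O = 1248 (O = (-36 - 1*3)*(-32) = (-36 - 3)*(-32) = -39*(-32) = 1248)
(I(16, 8) + O)*v = ((8 + 23*16) + 1248)*(-6) = ((8 + 368) + 1248)*(-6) = (376 + 1248)*(-6) = 1624*(-6) = -9744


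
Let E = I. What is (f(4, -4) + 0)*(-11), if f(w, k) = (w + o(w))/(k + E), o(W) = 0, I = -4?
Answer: 11/2 ≈ 5.5000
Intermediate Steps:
E = -4
f(w, k) = w/(-4 + k) (f(w, k) = (w + 0)/(k - 4) = w/(-4 + k))
(f(4, -4) + 0)*(-11) = (4/(-4 - 4) + 0)*(-11) = (4/(-8) + 0)*(-11) = (4*(-⅛) + 0)*(-11) = (-½ + 0)*(-11) = -½*(-11) = 11/2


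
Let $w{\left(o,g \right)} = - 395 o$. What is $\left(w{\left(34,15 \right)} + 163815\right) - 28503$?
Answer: $121882$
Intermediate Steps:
$\left(w{\left(34,15 \right)} + 163815\right) - 28503 = \left(\left(-395\right) 34 + 163815\right) - 28503 = \left(-13430 + 163815\right) - 28503 = 150385 - 28503 = 121882$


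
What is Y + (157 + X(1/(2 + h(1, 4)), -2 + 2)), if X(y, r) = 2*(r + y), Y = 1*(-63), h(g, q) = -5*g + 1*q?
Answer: 96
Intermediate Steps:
h(g, q) = q - 5*g (h(g, q) = -5*g + q = q - 5*g)
Y = -63
X(y, r) = 2*r + 2*y
Y + (157 + X(1/(2 + h(1, 4)), -2 + 2)) = -63 + (157 + (2*(-2 + 2) + 2/(2 + (4 - 5*1)))) = -63 + (157 + (2*0 + 2/(2 + (4 - 5)))) = -63 + (157 + (0 + 2/(2 - 1))) = -63 + (157 + (0 + 2/1)) = -63 + (157 + (0 + 2*1)) = -63 + (157 + (0 + 2)) = -63 + (157 + 2) = -63 + 159 = 96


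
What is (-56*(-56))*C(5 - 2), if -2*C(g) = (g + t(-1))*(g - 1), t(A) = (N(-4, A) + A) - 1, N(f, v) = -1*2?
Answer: 3136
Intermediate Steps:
N(f, v) = -2
t(A) = -3 + A (t(A) = (-2 + A) - 1 = -3 + A)
C(g) = -(-1 + g)*(-4 + g)/2 (C(g) = -(g + (-3 - 1))*(g - 1)/2 = -(g - 4)*(-1 + g)/2 = -(-4 + g)*(-1 + g)/2 = -(-1 + g)*(-4 + g)/2)
(-56*(-56))*C(5 - 2) = (-56*(-56))*(-2 - (5 - 2)**2/2 + 5*(5 - 2)/2) = 3136*(-2 - 1/2*3**2 + (5/2)*3) = 3136*(-2 - 1/2*9 + 15/2) = 3136*(-2 - 9/2 + 15/2) = 3136*1 = 3136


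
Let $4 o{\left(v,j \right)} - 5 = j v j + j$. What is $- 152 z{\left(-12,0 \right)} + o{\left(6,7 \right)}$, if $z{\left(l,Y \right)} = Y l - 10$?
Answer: $\frac{3193}{2} \approx 1596.5$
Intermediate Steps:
$z{\left(l,Y \right)} = -10 + Y l$
$o{\left(v,j \right)} = \frac{5}{4} + \frac{j}{4} + \frac{v j^{2}}{4}$ ($o{\left(v,j \right)} = \frac{5}{4} + \frac{j v j + j}{4} = \frac{5}{4} + \frac{v j^{2} + j}{4} = \frac{5}{4} + \frac{j + v j^{2}}{4} = \frac{5}{4} + \left(\frac{j}{4} + \frac{v j^{2}}{4}\right) = \frac{5}{4} + \frac{j}{4} + \frac{v j^{2}}{4}$)
$- 152 z{\left(-12,0 \right)} + o{\left(6,7 \right)} = - 152 \left(-10 + 0 \left(-12\right)\right) + \left(\frac{5}{4} + \frac{1}{4} \cdot 7 + \frac{1}{4} \cdot 6 \cdot 7^{2}\right) = - 152 \left(-10 + 0\right) + \left(\frac{5}{4} + \frac{7}{4} + \frac{1}{4} \cdot 6 \cdot 49\right) = \left(-152\right) \left(-10\right) + \left(\frac{5}{4} + \frac{7}{4} + \frac{147}{2}\right) = 1520 + \frac{153}{2} = \frac{3193}{2}$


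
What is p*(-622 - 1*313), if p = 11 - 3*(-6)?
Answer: -27115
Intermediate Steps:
p = 29 (p = 11 + 18 = 29)
p*(-622 - 1*313) = 29*(-622 - 1*313) = 29*(-622 - 313) = 29*(-935) = -27115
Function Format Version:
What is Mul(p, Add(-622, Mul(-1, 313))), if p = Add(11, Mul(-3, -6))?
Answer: -27115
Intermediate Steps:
p = 29 (p = Add(11, 18) = 29)
Mul(p, Add(-622, Mul(-1, 313))) = Mul(29, Add(-622, Mul(-1, 313))) = Mul(29, Add(-622, -313)) = Mul(29, -935) = -27115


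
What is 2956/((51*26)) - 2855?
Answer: -1891387/663 ≈ -2852.8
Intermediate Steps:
2956/((51*26)) - 2855 = 2956/1326 - 2855 = 2956*(1/1326) - 2855 = 1478/663 - 2855 = -1891387/663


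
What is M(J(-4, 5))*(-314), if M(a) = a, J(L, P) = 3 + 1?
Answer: -1256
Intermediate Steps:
J(L, P) = 4
M(J(-4, 5))*(-314) = 4*(-314) = -1256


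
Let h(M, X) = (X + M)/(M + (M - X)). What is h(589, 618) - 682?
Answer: -380713/560 ≈ -679.84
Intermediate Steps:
h(M, X) = (M + X)/(-X + 2*M)
h(589, 618) - 682 = (589 + 618)/(-1*618 + 2*589) - 682 = 1207/(-618 + 1178) - 682 = 1207/560 - 682 = -380713/560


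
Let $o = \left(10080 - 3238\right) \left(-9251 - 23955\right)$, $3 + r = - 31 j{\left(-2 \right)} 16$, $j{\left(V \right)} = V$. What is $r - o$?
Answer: $227196441$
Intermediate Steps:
$r = 989$ ($r = -3 + \left(-31\right) \left(-2\right) 16 = -3 + 62 \cdot 16 = -3 + 992 = 989$)
$o = -227195452$ ($o = 6842 \left(-33206\right) = -227195452$)
$r - o = 989 - -227195452 = 989 + 227195452 = 227196441$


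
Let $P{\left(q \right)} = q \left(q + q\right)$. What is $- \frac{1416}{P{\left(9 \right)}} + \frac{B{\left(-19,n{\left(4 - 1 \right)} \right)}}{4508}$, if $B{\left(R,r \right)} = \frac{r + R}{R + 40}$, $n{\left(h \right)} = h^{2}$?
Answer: $- \frac{3723653}{426006} \approx -8.7408$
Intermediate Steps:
$P{\left(q \right)} = 2 q^{2}$ ($P{\left(q \right)} = q 2 q = 2 q^{2}$)
$B{\left(R,r \right)} = \frac{R + r}{40 + R}$
$- \frac{1416}{P{\left(9 \right)}} + \frac{B{\left(-19,n{\left(4 - 1 \right)} \right)}}{4508} = - \frac{1416}{2 \cdot 9^{2}} + \frac{\frac{1}{40 - 19} \left(-19 + \left(4 - 1\right)^{2}\right)}{4508} = - \frac{1416}{2 \cdot 81} + \frac{-19 + \left(4 - 1\right)^{2}}{21} \cdot \frac{1}{4508} = - \frac{1416}{162} + \frac{-19 + 3^{2}}{21} \cdot \frac{1}{4508} = \left(-1416\right) \frac{1}{162} + \frac{-19 + 9}{21} \cdot \frac{1}{4508} = - \frac{236}{27} + \frac{1}{21} \left(-10\right) \frac{1}{4508} = - \frac{236}{27} - \frac{5}{47334} = - \frac{3723653}{426006}$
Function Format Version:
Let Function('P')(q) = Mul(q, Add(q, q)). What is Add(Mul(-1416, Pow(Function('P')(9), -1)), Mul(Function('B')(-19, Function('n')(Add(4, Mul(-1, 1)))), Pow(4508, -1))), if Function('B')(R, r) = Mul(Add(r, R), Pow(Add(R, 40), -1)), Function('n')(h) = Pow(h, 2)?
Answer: Rational(-3723653, 426006) ≈ -8.7408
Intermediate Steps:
Function('P')(q) = Mul(2, Pow(q, 2)) (Function('P')(q) = Mul(q, Mul(2, q)) = Mul(2, Pow(q, 2)))
Function('B')(R, r) = Mul(Pow(Add(40, R), -1), Add(R, r)) (Function('B')(R, r) = Mul(Add(R, r), Pow(Add(40, R), -1)) = Mul(Pow(Add(40, R), -1), Add(R, r)))
Add(Mul(-1416, Pow(Function('P')(9), -1)), Mul(Function('B')(-19, Function('n')(Add(4, Mul(-1, 1)))), Pow(4508, -1))) = Add(Mul(-1416, Pow(Mul(2, Pow(9, 2)), -1)), Mul(Mul(Pow(Add(40, -19), -1), Add(-19, Pow(Add(4, Mul(-1, 1)), 2))), Pow(4508, -1))) = Add(Mul(-1416, Pow(Mul(2, 81), -1)), Mul(Mul(Pow(21, -1), Add(-19, Pow(Add(4, -1), 2))), Rational(1, 4508))) = Add(Mul(-1416, Pow(162, -1)), Mul(Mul(Rational(1, 21), Add(-19, Pow(3, 2))), Rational(1, 4508))) = Add(Mul(-1416, Rational(1, 162)), Mul(Mul(Rational(1, 21), Add(-19, 9)), Rational(1, 4508))) = Add(Rational(-236, 27), Mul(Mul(Rational(1, 21), -10), Rational(1, 4508))) = Add(Rational(-236, 27), Mul(Rational(-10, 21), Rational(1, 4508))) = Add(Rational(-236, 27), Rational(-5, 47334)) = Rational(-3723653, 426006)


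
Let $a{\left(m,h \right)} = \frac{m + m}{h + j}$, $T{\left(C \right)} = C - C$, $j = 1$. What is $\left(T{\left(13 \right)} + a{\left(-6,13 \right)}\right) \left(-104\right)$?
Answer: $\frac{624}{7} \approx 89.143$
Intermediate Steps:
$T{\left(C \right)} = 0$
$a{\left(m,h \right)} = \frac{2 m}{1 + h}$ ($a{\left(m,h \right)} = \frac{m + m}{h + 1} = \frac{2 m}{1 + h}$)
$\left(T{\left(13 \right)} + a{\left(-6,13 \right)}\right) \left(-104\right) = \left(0 + 2 \left(-6\right) \frac{1}{1 + 13}\right) \left(-104\right) = \left(0 + 2 \left(-6\right) \frac{1}{14}\right) \left(-104\right) = \left(0 - \frac{6}{7}\right) \left(-104\right) = \left(- \frac{6}{7}\right) \left(-104\right) = \frac{624}{7}$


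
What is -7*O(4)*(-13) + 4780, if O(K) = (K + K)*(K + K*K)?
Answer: 19340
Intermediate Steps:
O(K) = 2*K*(K + K²) (O(K) = (2*K)*(K + K²) = 2*K*(K + K²))
-7*O(4)*(-13) + 4780 = -14*4²*(1 + 4)*(-13) + 4780 = -14*16*5*(-13) + 4780 = -7*160*(-13) + 4780 = -1120*(-13) + 4780 = 14560 + 4780 = 19340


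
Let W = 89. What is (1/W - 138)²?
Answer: 150822961/7921 ≈ 19041.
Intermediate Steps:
(1/W - 138)² = (1/89 - 138)² = (-12281/89)² = 150822961/7921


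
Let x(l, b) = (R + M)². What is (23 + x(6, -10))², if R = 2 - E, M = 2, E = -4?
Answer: 7569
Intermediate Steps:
R = 6 (R = 2 - 1*(-4) = 2 + 4 = 6)
x(l, b) = 64 (x(l, b) = (6 + 2)² = 8² = 64)
(23 + x(6, -10))² = (23 + 64)² = 87² = 7569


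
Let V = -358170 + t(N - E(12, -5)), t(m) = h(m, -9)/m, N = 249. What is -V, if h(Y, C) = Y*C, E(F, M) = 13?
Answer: 358179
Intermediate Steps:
h(Y, C) = C*Y
t(m) = -9 (t(m) = (-9*m)/m = -9)
V = -358179 (V = -358170 - 9 = -358179)
-V = -1*(-358179) = 358179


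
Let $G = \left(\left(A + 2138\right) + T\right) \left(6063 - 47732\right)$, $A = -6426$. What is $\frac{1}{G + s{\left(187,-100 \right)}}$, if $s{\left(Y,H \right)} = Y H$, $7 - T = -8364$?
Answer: $- \frac{1}{170153227} \approx -5.8771 \cdot 10^{-9}$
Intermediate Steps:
$T = 8371$ ($T = 7 - -8364 = 7 + 8364 = 8371$)
$s{\left(Y,H \right)} = H Y$
$G = -170134527$ ($G = \left(\left(-6426 + 2138\right) + 8371\right) \left(6063 - 47732\right) = \left(-4288 + 8371\right) \left(-41669\right) = 4083 \left(-41669\right) = -170134527$)
$\frac{1}{G + s{\left(187,-100 \right)}} = \frac{1}{-170134527 - 18700} = \frac{1}{-170153227} = - \frac{1}{170153227}$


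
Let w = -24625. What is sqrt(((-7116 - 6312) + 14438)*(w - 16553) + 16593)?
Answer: 3*I*sqrt(4619243) ≈ 6447.7*I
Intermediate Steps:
sqrt(((-7116 - 6312) + 14438)*(w - 16553) + 16593) = sqrt(((-7116 - 6312) + 14438)*(-24625 - 16553) + 16593) = sqrt((-13428 + 14438)*(-41178) + 16593) = sqrt(1010*(-41178) + 16593) = sqrt(-41589780 + 16593) = sqrt(-41573187) = 3*I*sqrt(4619243)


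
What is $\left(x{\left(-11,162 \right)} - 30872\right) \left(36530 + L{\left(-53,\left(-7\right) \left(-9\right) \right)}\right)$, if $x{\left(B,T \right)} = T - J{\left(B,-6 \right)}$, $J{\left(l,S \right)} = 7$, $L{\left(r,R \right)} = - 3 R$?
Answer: $-1116286497$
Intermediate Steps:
$x{\left(B,T \right)} = -7 + T$ ($x{\left(B,T \right)} = T - 7 = -7 + T$)
$\left(x{\left(-11,162 \right)} - 30872\right) \left(36530 + L{\left(-53,\left(-7\right) \left(-9\right) \right)}\right) = \left(\left(-7 + 162\right) - 30872\right) \left(36530 - 3 \left(\left(-7\right) \left(-9\right)\right)\right) = \left(155 - 30872\right) \left(36530 - 189\right) = - 30717 \left(36530 - 189\right) = \left(-30717\right) 36341 = -1116286497$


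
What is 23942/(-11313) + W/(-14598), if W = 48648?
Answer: -49992230/9174843 ≈ -5.4488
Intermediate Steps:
23942/(-11313) + W/(-14598) = 23942/(-11313) + 48648/(-14598) = 23942*(-1/11313) + 48648*(-1/14598) = -23942/11313 - 8108/2433 = -49992230/9174843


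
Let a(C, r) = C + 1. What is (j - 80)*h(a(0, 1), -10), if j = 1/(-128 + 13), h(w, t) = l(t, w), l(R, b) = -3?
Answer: 27603/115 ≈ 240.03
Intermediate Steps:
a(C, r) = 1 + C
h(w, t) = -3
j = -1/115 (j = 1/(-115) = -1/115 ≈ -0.0086956)
(j - 80)*h(a(0, 1), -10) = (-1/115 - 80)*(-3) = -9201/115*(-3) = 27603/115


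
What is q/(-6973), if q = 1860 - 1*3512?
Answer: 1652/6973 ≈ 0.23691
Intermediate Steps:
q = -1652 (q = 1860 - 3512 = -1652)
q/(-6973) = -1652/(-6973) = -1652*(-1/6973) = 1652/6973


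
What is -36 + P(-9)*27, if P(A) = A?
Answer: -279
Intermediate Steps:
-36 + P(-9)*27 = -36 - 9*27 = -36 - 243 = -279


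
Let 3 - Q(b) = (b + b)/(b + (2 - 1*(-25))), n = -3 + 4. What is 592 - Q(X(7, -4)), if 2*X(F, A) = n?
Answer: 32397/55 ≈ 589.04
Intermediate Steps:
n = 1
X(F, A) = ½ (X(F, A) = (½)*1 = ½)
Q(b) = 3 - 2*b/(27 + b) (Q(b) = 3 - (b + b)/(b + (2 - 1*(-25))) = 3 - 2*b/(b + (2 + 25)) = 3 - 2*b/(b + 27) = 3 - 2*b/(27 + b))
592 - Q(X(7, -4)) = 592 - (81 + ½)/(27 + ½) = 592 - 163/(55/2*2) = 592 - 2*163/(55*2) = 592 - 1*163/55 = 592 - 163/55 = 32397/55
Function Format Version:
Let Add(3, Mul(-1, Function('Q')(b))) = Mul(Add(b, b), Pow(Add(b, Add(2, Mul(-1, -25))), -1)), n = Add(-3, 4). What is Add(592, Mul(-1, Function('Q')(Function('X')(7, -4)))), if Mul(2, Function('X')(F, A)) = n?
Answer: Rational(32397, 55) ≈ 589.04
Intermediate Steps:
n = 1
Function('X')(F, A) = Rational(1, 2) (Function('X')(F, A) = Mul(Rational(1, 2), 1) = Rational(1, 2))
Function('Q')(b) = Add(3, Mul(-2, b, Pow(Add(27, b), -1))) (Function('Q')(b) = Add(3, Mul(-1, Mul(Add(b, b), Pow(Add(b, Add(2, Mul(-1, -25))), -1)))) = Add(3, Mul(-1, Mul(Mul(2, b), Pow(Add(b, Add(2, 25)), -1)))) = Add(3, Mul(-1, Mul(Mul(2, b), Pow(Add(b, 27), -1)))) = Add(3, Mul(-1, Mul(Mul(2, b), Pow(Add(27, b), -1)))) = Add(3, Mul(-1, Mul(2, b, Pow(Add(27, b), -1)))) = Add(3, Mul(-2, b, Pow(Add(27, b), -1))))
Add(592, Mul(-1, Function('Q')(Function('X')(7, -4)))) = Add(592, Mul(-1, Mul(Pow(Add(27, Rational(1, 2)), -1), Add(81, Rational(1, 2))))) = Add(592, Mul(-1, Mul(Pow(Rational(55, 2), -1), Rational(163, 2)))) = Add(592, Mul(-1, Mul(Rational(2, 55), Rational(163, 2)))) = Add(592, Mul(-1, Rational(163, 55))) = Add(592, Rational(-163, 55)) = Rational(32397, 55)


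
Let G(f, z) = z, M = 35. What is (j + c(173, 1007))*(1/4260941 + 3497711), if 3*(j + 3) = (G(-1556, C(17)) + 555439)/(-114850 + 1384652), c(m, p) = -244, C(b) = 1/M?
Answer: -81753058077851296216368/94684649564435 ≈ -8.6342e+8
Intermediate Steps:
C(b) = 1/35
j = -63424544/22221535 (j = -3 + ((1/35 + 555439)/(-114850 + 1384652))/3 = -3 + ((19440366/35)/1269802)/3 = -3 + ((19440366/35)*(1/1269802))/3 = -3 + (⅓)*(9720183/22221535) = -3 + 3240061/22221535 = -63424544/22221535 ≈ -2.8542)
(j + c(173, 1007))*(1/4260941 + 3497711) = (-63424544/22221535 - 244)*(1/4260941 + 3497711) = -5485479084*(1/4260941 + 3497711)/22221535 = -5485479084/22221535*14903540206052/4260941 = -81753058077851296216368/94684649564435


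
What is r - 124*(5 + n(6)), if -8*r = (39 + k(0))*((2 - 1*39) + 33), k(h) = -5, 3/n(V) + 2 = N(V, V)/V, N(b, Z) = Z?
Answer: -231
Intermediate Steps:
n(V) = -3 (n(V) = 3/(-2 + V/V) = 3/(-2 + 1) = 3/(-1) = 3*(-1) = -3)
r = 17 (r = -(39 - 5)*((2 - 1*39) + 33)/8 = -17*((2 - 39) + 33)/4 = -17*(-37 + 33)/4 = -17*(-4)/4 = -⅛*(-136) = 17)
r - 124*(5 + n(6)) = 17 - 124*(5 - 3) = 17 - 124*2 = 17 - 248 = -231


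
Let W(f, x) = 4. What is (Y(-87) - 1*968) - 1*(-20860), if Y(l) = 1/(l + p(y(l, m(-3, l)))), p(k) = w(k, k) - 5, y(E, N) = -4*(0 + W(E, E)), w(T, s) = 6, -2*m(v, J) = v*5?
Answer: 1710711/86 ≈ 19892.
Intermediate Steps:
m(v, J) = -5*v/2 (m(v, J) = -v*5/2 = -5*v/2)
y(E, N) = -16 (y(E, N) = -4*(0 + 4) = -4*4 = -16)
p(k) = 1 (p(k) = 6 - 5 = 1)
Y(l) = 1/(1 + l) (Y(l) = 1/(l + 1) = 1/(1 + l))
(Y(-87) - 1*968) - 1*(-20860) = (1/(1 - 87) - 1*968) - 1*(-20860) = (1/(-86) - 968) + 20860 = (-1/86 - 968) + 20860 = -83249/86 + 20860 = 1710711/86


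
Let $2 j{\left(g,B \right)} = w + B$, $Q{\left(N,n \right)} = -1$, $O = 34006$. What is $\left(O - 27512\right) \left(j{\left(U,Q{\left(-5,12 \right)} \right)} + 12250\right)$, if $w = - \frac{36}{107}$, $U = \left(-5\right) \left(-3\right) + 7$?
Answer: $\frac{8511546179}{107} \approx 7.9547 \cdot 10^{7}$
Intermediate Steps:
$U = 22$ ($U = 15 + 7 = 22$)
$w = - \frac{36}{107}$ ($w = \left(-36\right) \frac{1}{107} = - \frac{36}{107} \approx -0.33645$)
$j{\left(g,B \right)} = - \frac{18}{107} + \frac{B}{2}$ ($j{\left(g,B \right)} = \frac{- \frac{36}{107} + B}{2} = - \frac{18}{107} + \frac{B}{2}$)
$\left(O - 27512\right) \left(j{\left(U,Q{\left(-5,12 \right)} \right)} + 12250\right) = \left(34006 - 27512\right) \left(\left(- \frac{18}{107} + \frac{1}{2} \left(-1\right)\right) + 12250\right) = 6494 \left(\left(- \frac{18}{107} - \frac{1}{2}\right) + 12250\right) = 6494 \left(- \frac{143}{214} + 12250\right) = 6494 \cdot \frac{2621357}{214} = \frac{8511546179}{107}$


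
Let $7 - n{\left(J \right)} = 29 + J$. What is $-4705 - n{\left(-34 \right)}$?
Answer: $-4717$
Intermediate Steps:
$n{\left(J \right)} = -22 - J$ ($n{\left(J \right)} = 7 - \left(29 + J\right) = -22 - J$)
$-4705 - n{\left(-34 \right)} = -4705 - \left(-22 - -34\right) = -4705 - \left(-22 + 34\right) = -4705 - 12 = -4717$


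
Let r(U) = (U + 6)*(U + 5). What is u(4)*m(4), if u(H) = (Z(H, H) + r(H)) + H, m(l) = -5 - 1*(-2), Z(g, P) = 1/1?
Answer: -285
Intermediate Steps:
Z(g, P) = 1 (Z(g, P) = 1*1 = 1)
r(U) = (5 + U)*(6 + U) (r(U) = (6 + U)*(5 + U) = (5 + U)*(6 + U))
m(l) = -3 (m(l) = -5 + 2 = -3)
u(H) = 31 + H² + 12*H (u(H) = (1 + (30 + H² + 11*H)) + H = (31 + H² + 11*H) + H = 31 + H² + 12*H)
u(4)*m(4) = (31 + 4² + 12*4)*(-3) = (31 + 16 + 48)*(-3) = 95*(-3) = -285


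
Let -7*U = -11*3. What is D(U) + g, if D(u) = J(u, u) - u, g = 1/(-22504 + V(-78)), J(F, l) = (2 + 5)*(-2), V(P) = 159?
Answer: -2927202/156415 ≈ -18.714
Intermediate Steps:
J(F, l) = -14 (J(F, l) = 7*(-2) = -14)
g = -1/22345 (g = 1/(-22504 + 159) = 1/(-22345) = -1/22345 ≈ -4.4753e-5)
U = 33/7 (U = -(-11)*3/7 = -⅐*(-33) = 33/7 ≈ 4.7143)
D(u) = -14 - u
D(U) + g = (-14 - 1*33/7) - 1/22345 = (-14 - 33/7) - 1/22345 = -131/7 - 1/22345 = -2927202/156415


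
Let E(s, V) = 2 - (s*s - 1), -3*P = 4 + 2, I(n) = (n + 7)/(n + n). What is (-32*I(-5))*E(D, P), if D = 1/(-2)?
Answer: 88/5 ≈ 17.600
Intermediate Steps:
D = -½ ≈ -0.50000
I(n) = (7 + n)/(2*n) (I(n) = (7 + n)/((2*n)) = (7 + n)*(1/(2*n)) = (7 + n)/(2*n))
P = -2 (P = -(4 + 2)/3 = -⅓*6 = -2)
E(s, V) = 3 - s² (E(s, V) = 2 - (s² - 1) = 2 - (-1 + s²) = 2 + (1 - s²) = 3 - s²)
(-32*I(-5))*E(D, P) = (-16*(7 - 5)/(-5))*(3 - (-½)²) = (-16*(-1)*2/5)*(3 - 1*¼) = (-32*(-⅕))*(3 - ¼) = (32/5)*(11/4) = 88/5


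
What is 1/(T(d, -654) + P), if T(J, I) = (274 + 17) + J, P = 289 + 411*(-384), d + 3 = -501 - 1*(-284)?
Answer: -1/157464 ≈ -6.3507e-6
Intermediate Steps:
d = -220 (d = -3 + (-501 - 1*(-284)) = -3 + (-501 + 284) = -3 - 217 = -220)
P = -157535 (P = 289 - 157824 = -157535)
T(J, I) = 291 + J
1/(T(d, -654) + P) = 1/((291 - 220) - 157535) = 1/(71 - 157535) = 1/(-157464) = -1/157464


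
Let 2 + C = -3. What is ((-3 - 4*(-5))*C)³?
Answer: -614125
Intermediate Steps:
C = -5 (C = -2 - 3 = -5)
((-3 - 4*(-5))*C)³ = ((-3 - 4*(-5))*(-5))³ = ((-3 + 20)*(-5))³ = (17*(-5))³ = (-85)³ = -614125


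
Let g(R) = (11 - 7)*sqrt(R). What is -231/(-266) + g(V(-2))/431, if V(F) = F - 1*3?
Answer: 33/38 + 4*I*sqrt(5)/431 ≈ 0.86842 + 0.020752*I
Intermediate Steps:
V(F) = -3 + F (V(F) = F - 3 = -3 + F)
g(R) = 4*sqrt(R)
-231/(-266) + g(V(-2))/431 = -231/(-266) + (4*sqrt(-3 - 2))/431 = -231*(-1/266) + (4*sqrt(-5))*(1/431) = 33/38 + (4*(I*sqrt(5)))*(1/431) = 33/38 + (4*I*sqrt(5))*(1/431) = 33/38 + 4*I*sqrt(5)/431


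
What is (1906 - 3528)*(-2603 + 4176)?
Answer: -2551406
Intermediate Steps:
(1906 - 3528)*(-2603 + 4176) = -1622*1573 = -2551406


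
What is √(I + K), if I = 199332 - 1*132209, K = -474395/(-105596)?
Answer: √187126531764497/52798 ≈ 259.09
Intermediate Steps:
K = 474395/105596 (K = -474395*(-1/105596) = 474395/105596 ≈ 4.4925)
I = 67123 (I = 199332 - 132209 = 67123)
√(I + K) = √(67123 + 474395/105596) = √(7088394703/105596) = √187126531764497/52798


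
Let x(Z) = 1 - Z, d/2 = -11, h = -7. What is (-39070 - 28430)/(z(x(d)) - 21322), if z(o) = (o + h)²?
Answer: 11250/3511 ≈ 3.2042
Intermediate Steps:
d = -22 (d = 2*(-11) = -22)
z(o) = (-7 + o)² (z(o) = (o - 7)² = (-7 + o)²)
(-39070 - 28430)/(z(x(d)) - 21322) = (-39070 - 28430)/((-7 + (1 - 1*(-22)))² - 21322) = -67500/((-7 + (1 + 22))² - 21322) = -67500/((-7 + 23)² - 21322) = -67500/(16² - 21322) = -67500/(256 - 21322) = -67500/(-21066) = -67500*(-1/21066) = 11250/3511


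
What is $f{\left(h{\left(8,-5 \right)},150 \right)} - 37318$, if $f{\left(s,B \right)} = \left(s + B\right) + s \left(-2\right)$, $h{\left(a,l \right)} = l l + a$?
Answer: $-37201$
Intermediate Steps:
$h{\left(a,l \right)} = a + l^{2}$ ($h{\left(a,l \right)} = l^{2} + a = a + l^{2}$)
$f{\left(s,B \right)} = B - s$ ($f{\left(s,B \right)} = \left(B + s\right) - 2 s = B - s$)
$f{\left(h{\left(8,-5 \right)},150 \right)} - 37318 = \left(150 - \left(8 + \left(-5\right)^{2}\right)\right) - 37318 = \left(150 - \left(8 + 25\right)\right) - 37318 = \left(150 - 33\right) - 37318 = 117 - 37318 = -37201$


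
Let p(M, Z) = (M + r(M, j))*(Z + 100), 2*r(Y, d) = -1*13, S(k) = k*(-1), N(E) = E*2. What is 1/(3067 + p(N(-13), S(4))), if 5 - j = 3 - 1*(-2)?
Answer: -1/53 ≈ -0.018868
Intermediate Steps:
j = 0 (j = 5 - (3 - 1*(-2)) = 5 - (3 + 2) = 5 - 1*5 = 5 - 5 = 0)
N(E) = 2*E
S(k) = -k
r(Y, d) = -13/2 (r(Y, d) = (-1*13)/2 = (1/2)*(-13) = -13/2)
p(M, Z) = (100 + Z)*(-13/2 + M) (p(M, Z) = (M - 13/2)*(Z + 100) = (-13/2 + M)*(100 + Z) = (100 + Z)*(-13/2 + M))
1/(3067 + p(N(-13), S(4))) = 1/(3067 + (-650 + 100*(2*(-13)) - (-13)*4/2 + (2*(-13))*(-1*4))) = 1/(3067 + (-650 + 100*(-26) - 13/2*(-4) - 26*(-4))) = 1/(3067 + (-650 - 2600 + 26 + 104)) = 1/(3067 - 3120) = 1/(-53) = -1/53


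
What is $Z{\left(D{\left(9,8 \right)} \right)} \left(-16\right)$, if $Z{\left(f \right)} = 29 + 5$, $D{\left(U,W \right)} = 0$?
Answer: $-544$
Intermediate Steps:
$Z{\left(f \right)} = 34$
$Z{\left(D{\left(9,8 \right)} \right)} \left(-16\right) = 34 \left(-16\right) = -544$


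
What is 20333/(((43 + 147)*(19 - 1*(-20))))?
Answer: 20333/7410 ≈ 2.7440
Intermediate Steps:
20333/(((43 + 147)*(19 - 1*(-20)))) = 20333/((190*(19 + 20))) = 20333/((190*39)) = 20333/7410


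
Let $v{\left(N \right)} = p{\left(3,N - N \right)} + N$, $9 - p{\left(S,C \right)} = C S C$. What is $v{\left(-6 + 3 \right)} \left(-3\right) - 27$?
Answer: $-45$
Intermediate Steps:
$p{\left(S,C \right)} = 9 - S C^{2}$ ($p{\left(S,C \right)} = 9 - C S C = 9 - S C^{2}$)
$v{\left(N \right)} = 9 + N$ ($v{\left(N \right)} = \left(9 - 3 \left(N - N\right)^{2}\right) + N = \left(9 - 3 \cdot 0^{2}\right) + N = \left(9 - 3 \cdot 0\right) + N = \left(9 + 0\right) + N = 9 + N$)
$v{\left(-6 + 3 \right)} \left(-3\right) - 27 = \left(9 + \left(-6 + 3\right)\right) \left(-3\right) - 27 = \left(9 - 3\right) \left(-3\right) - 27 = 6 \left(-3\right) - 27 = -18 - 27 = -45$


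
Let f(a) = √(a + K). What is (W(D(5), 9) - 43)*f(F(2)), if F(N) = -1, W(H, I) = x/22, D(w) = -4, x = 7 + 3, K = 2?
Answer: -468/11 ≈ -42.545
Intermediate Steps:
x = 10
W(H, I) = 5/11 (W(H, I) = 10/22 = 10*(1/22) = 5/11)
f(a) = √(2 + a) (f(a) = √(a + 2) = √(2 + a))
(W(D(5), 9) - 43)*f(F(2)) = (5/11 - 43)*√(2 - 1) = -468*√1/11 = -468/11*1 = -468/11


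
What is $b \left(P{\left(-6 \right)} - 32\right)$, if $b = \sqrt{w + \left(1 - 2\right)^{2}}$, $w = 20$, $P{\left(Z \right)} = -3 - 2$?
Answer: $- 37 \sqrt{21} \approx -169.56$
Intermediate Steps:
$P{\left(Z \right)} = -5$
$b = \sqrt{21}$ ($b = \sqrt{20 + \left(1 - 2\right)^{2}} = \sqrt{20 + \left(-1\right)^{2}} = \sqrt{20 + 1} = \sqrt{21} \approx 4.5826$)
$b \left(P{\left(-6 \right)} - 32\right) = \sqrt{21} \left(-5 - 32\right) = \sqrt{21} \left(-37\right) = - 37 \sqrt{21}$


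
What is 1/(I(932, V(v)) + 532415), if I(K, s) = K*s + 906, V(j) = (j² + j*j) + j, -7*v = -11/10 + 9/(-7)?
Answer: 60025/32044655689 ≈ 1.8732e-6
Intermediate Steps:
v = 167/490 (v = -(-11/10 + 9/(-7))/7 = -(-11*⅒ + 9*(-⅐))/7 = -(-11/10 - 9/7)/7 = -⅐*(-167/70) = 167/490 ≈ 0.34082)
V(j) = j + 2*j² (V(j) = (j² + j²) + j = 2*j² + j = j + 2*j²)
I(K, s) = 906 + K*s
1/(I(932, V(v)) + 532415) = 1/((906 + 932*(167*(1 + 2*(167/490))/490)) + 532415) = 1/((906 + 932*(167*(1 + 167/245)/490)) + 532415) = 1/((906 + 932*((167/490)*(412/245))) + 532415) = 1/((906 + 932*(34402/60025)) + 532415) = 1/((906 + 32062664/60025) + 532415) = 1/(86445314/60025 + 532415) = 1/(32044655689/60025) = 60025/32044655689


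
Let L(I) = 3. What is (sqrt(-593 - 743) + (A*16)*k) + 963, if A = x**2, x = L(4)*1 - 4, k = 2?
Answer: 995 + 2*I*sqrt(334) ≈ 995.0 + 36.551*I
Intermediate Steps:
x = -1 (x = 3*1 - 4 = 3 - 4 = -1)
A = 1 (A = (-1)**2 = 1)
(sqrt(-593 - 743) + (A*16)*k) + 963 = (sqrt(-593 - 743) + (1*16)*2) + 963 = (sqrt(-1336) + 16*2) + 963 = (2*I*sqrt(334) + 32) + 963 = (32 + 2*I*sqrt(334)) + 963 = 995 + 2*I*sqrt(334)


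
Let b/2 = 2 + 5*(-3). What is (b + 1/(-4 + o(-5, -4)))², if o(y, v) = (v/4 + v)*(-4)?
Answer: 172225/256 ≈ 672.75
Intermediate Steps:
o(y, v) = -5*v (o(y, v) = (v*(¼) + v)*(-4) = (v/4 + v)*(-4) = (5*v/4)*(-4) = -5*v)
b = -26 (b = 2*(2 + 5*(-3)) = 2*(2 - 15) = 2*(-13) = -26)
(b + 1/(-4 + o(-5, -4)))² = (-26 + 1/(-4 - 5*(-4)))² = (-26 + 1/(-4 + 20))² = (-26 + 1/16)² = (-415/16)² = 172225/256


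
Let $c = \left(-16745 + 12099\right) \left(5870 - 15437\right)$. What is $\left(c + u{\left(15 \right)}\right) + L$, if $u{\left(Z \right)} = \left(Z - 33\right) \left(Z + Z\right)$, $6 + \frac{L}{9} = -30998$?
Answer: $44168706$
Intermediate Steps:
$L = -279036$ ($L = -54 + 9 \left(-30998\right) = -54 - 278982 = -279036$)
$u{\left(Z \right)} = 2 Z \left(-33 + Z\right)$ ($u{\left(Z \right)} = \left(-33 + Z\right) 2 Z = 2 Z \left(-33 + Z\right)$)
$c = 44448282$ ($c = \left(-4646\right) \left(-9567\right) = 44448282$)
$\left(c + u{\left(15 \right)}\right) + L = \left(44448282 + 2 \cdot 15 \left(-33 + 15\right)\right) - 279036 = \left(44448282 + 2 \cdot 15 \left(-18\right)\right) - 279036 = \left(44448282 - 540\right) - 279036 = 44447742 - 279036 = 44168706$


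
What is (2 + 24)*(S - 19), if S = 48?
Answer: 754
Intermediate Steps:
(2 + 24)*(S - 19) = (2 + 24)*(48 - 19) = 26*29 = 754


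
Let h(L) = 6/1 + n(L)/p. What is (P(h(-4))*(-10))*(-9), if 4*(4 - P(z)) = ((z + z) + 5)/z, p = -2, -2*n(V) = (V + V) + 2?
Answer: 290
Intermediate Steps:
n(V) = -1 - V (n(V) = -((V + V) + 2)/2 = -(2*V + 2)/2 = -(2 + 2*V)/2 = -1 - V)
h(L) = 13/2 + L/2 (h(L) = 6/1 + (-1 - L)/(-2) = 6*1 + (-1 - L)*(-½) = 6 + (½ + L/2) = 13/2 + L/2)
P(z) = 4 - (5 + 2*z)/(4*z) (P(z) = 4 - ((z + z) + 5)/(4*z) = 4 - (2*z + 5)/(4*z) = 4 - (5 + 2*z)/(4*z))
(P(h(-4))*(-10))*(-9) = (((-5 + 14*(13/2 + (½)*(-4)))/(4*(13/2 + (½)*(-4))))*(-10))*(-9) = (((-5 + 14*(13/2 - 2))/(4*(13/2 - 2)))*(-10))*(-9) = (((-5 + 14*(9/2))/(4*(9/2)))*(-10))*(-9) = (((¼)*(2/9)*(-5 + 63))*(-10))*(-9) = (((¼)*(2/9)*58)*(-10))*(-9) = ((29/9)*(-10))*(-9) = -290/9*(-9) = 290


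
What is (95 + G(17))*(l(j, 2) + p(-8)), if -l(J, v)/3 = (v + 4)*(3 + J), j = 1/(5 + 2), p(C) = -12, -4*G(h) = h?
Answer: -43560/7 ≈ -6222.9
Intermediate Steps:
G(h) = -h/4
j = ⅐ (j = 1/7 = ⅐ ≈ 0.14286)
l(J, v) = -3*(3 + J)*(4 + v) (l(J, v) = -3*(v + 4)*(3 + J) = -3*(4 + v)*(3 + J) = -3*(3 + J)*(4 + v))
(95 + G(17))*(l(j, 2) + p(-8)) = (95 - ¼*17)*((-36 - 12*⅐ - 9*2 - 3*⅐*2) - 12) = (95 - 17/4)*((-36 - 12/7 - 18 - 6/7) - 12) = 363*(-396/7 - 12)/4 = (363/4)*(-480/7) = -43560/7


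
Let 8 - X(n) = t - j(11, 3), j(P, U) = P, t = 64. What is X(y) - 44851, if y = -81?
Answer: -44896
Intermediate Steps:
X(n) = -45 (X(n) = 8 - (64 - 1*11) = 8 - (64 - 11) = 8 - 1*53 = 8 - 53 = -45)
X(y) - 44851 = -45 - 44851 = -44896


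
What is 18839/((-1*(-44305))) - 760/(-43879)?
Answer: 860308281/1944059095 ≈ 0.44253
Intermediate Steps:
18839/((-1*(-44305))) - 760/(-43879) = 18839/44305 - 760*(-1/43879) = 18839*(1/44305) + 760/43879 = 18839/44305 + 760/43879 = 860308281/1944059095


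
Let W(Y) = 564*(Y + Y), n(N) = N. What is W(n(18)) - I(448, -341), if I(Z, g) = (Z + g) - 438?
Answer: 20635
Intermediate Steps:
I(Z, g) = -438 + Z + g
W(Y) = 1128*Y (W(Y) = 564*(2*Y) = 1128*Y)
W(n(18)) - I(448, -341) = 1128*18 - (-438 + 448 - 341) = 20304 - 1*(-331) = 20304 + 331 = 20635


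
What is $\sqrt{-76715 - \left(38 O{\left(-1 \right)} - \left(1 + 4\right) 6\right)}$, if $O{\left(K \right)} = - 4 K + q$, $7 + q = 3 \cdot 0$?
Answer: $i \sqrt{76571} \approx 276.71 i$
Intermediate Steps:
$q = -7$ ($q = -7 + 3 \cdot 0 = -7 + 0 = -7$)
$O{\left(K \right)} = -7 - 4 K$ ($O{\left(K \right)} = - 4 K - 7 = -7 - 4 K$)
$\sqrt{-76715 - \left(38 O{\left(-1 \right)} - \left(1 + 4\right) 6\right)} = \sqrt{-76715 - \left(38 \left(-7 - -4\right) - \left(1 + 4\right) 6\right)} = \sqrt{-76715 - \left(-30 + 38 \left(-7 + 4\right)\right)} = \sqrt{-76715 + \left(\left(-38\right) \left(-3\right) + 30\right)} = \sqrt{-76715 + \left(114 + 30\right)} = \sqrt{-76715 + 144} = \sqrt{-76571} = i \sqrt{76571}$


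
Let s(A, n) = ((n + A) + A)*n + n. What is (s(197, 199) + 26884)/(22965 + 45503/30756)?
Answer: 4462388040/706357043 ≈ 6.3175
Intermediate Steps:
s(A, n) = n + n*(n + 2*A) (s(A, n) = ((A + n) + A)*n + n = (n + 2*A)*n + n = n*(n + 2*A) + n = n + n*(n + 2*A))
(s(197, 199) + 26884)/(22965 + 45503/30756) = (199*(1 + 199 + 2*197) + 26884)/(22965 + 45503/30756) = (199*(1 + 199 + 394) + 26884)/(22965 + 45503*(1/30756)) = (199*594 + 26884)/(22965 + 45503/30756) = (118206 + 26884)/(706357043/30756) = 145090*(30756/706357043) = 4462388040/706357043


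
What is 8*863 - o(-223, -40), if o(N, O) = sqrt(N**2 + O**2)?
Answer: 6904 - sqrt(51329) ≈ 6677.4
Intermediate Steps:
8*863 - o(-223, -40) = 8*863 - sqrt((-223)**2 + (-40)**2) = 6904 - sqrt(49729 + 1600) = 6904 - sqrt(51329)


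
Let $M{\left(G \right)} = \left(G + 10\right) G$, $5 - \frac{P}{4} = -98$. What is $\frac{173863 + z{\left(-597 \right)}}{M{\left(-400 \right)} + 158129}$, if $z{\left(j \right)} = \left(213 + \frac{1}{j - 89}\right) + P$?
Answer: $\frac{119698767}{215492494} \approx 0.55547$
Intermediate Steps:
$P = 412$ ($P = 20 - -392 = 20 + 392 = 412$)
$M{\left(G \right)} = G \left(10 + G\right)$ ($M{\left(G \right)} = \left(10 + G\right) G = G \left(10 + G\right)$)
$z{\left(j \right)} = 625 + \frac{1}{-89 + j}$ ($z{\left(j \right)} = \left(213 + \frac{1}{j - 89}\right) + 412 = \left(213 + \frac{1}{-89 + j}\right) + 412 = 625 + \frac{1}{-89 + j}$)
$\frac{173863 + z{\left(-597 \right)}}{M{\left(-400 \right)} + 158129} = \frac{173863 + \frac{-55624 + 625 \left(-597\right)}{-89 - 597}}{- 400 \left(10 - 400\right) + 158129} = \frac{173863 + \frac{-55624 - 373125}{-686}}{\left(-400\right) \left(-390\right) + 158129} = \frac{173863 - - \frac{428749}{686}}{156000 + 158129} = \frac{173863 + \frac{428749}{686}}{314129} = \frac{119698767}{686} \cdot \frac{1}{314129} = \frac{119698767}{215492494}$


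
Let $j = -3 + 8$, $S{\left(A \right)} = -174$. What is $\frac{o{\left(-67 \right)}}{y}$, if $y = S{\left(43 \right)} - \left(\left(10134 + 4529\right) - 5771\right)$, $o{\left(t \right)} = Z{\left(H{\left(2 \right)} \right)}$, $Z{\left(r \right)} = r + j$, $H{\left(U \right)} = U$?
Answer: $- \frac{7}{9066} \approx -0.00077212$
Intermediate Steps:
$j = 5$
$Z{\left(r \right)} = 5 + r$ ($Z{\left(r \right)} = r + 5 = 5 + r$)
$o{\left(t \right)} = 7$ ($o{\left(t \right)} = 5 + 2 = 7$)
$y = -9066$ ($y = -174 - \left(\left(10134 + 4529\right) - 5771\right) = -174 - \left(14663 - 5771\right) = -174 - 8892 = -9066$)
$\frac{o{\left(-67 \right)}}{y} = \frac{7}{-9066} = 7 \left(- \frac{1}{9066}\right) = - \frac{7}{9066}$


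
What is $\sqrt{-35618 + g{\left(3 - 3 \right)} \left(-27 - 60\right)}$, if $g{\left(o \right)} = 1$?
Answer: $i \sqrt{35705} \approx 188.96 i$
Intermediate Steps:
$\sqrt{-35618 + g{\left(3 - 3 \right)} \left(-27 - 60\right)} = \sqrt{-35618 + 1 \left(-27 - 60\right)} = \sqrt{-35618 + 1 \left(-87\right)} = \sqrt{-35618 - 87} = \sqrt{-35705} = i \sqrt{35705}$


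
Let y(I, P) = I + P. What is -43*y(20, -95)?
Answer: 3225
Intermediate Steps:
-43*y(20, -95) = -43*(20 - 95) = -43*(-75) = 3225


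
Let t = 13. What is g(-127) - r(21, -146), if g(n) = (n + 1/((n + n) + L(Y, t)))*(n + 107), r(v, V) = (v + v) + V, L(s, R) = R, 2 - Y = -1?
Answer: 637224/241 ≈ 2644.1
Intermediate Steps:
Y = 3 (Y = 2 - 1*(-1) = 2 + 1 = 3)
r(v, V) = V + 2*v (r(v, V) = 2*v + V = V + 2*v)
g(n) = (107 + n)*(n + 1/(13 + 2*n)) (g(n) = (n + 1/((n + n) + 13))*(n + 107) = (n + 1/(2*n + 13))*(107 + n) = (n + 1/(13 + 2*n))*(107 + n) = (107 + n)*(n + 1/(13 + 2*n)))
g(-127) - r(21, -146) = (107 + 2*(-127)³ + 227*(-127)² + 1392*(-127))/(13 + 2*(-127)) - (-146 + 2*21) = (107 + 2*(-2048383) + 227*16129 - 176784)/(13 - 254) - (-146 + 42) = (107 - 4096766 + 3661283 - 176784)/(-241) - 1*(-104) = -1/241*(-612160) + 104 = 612160/241 + 104 = 637224/241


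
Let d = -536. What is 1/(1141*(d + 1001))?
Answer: 1/530565 ≈ 1.8848e-6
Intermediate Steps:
1/(1141*(d + 1001)) = 1/(1141*(-536 + 1001)) = 1/(1141*465) = 1/530565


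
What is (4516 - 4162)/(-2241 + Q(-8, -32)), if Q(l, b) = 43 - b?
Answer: -59/361 ≈ -0.16343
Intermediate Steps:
(4516 - 4162)/(-2241 + Q(-8, -32)) = (4516 - 4162)/(-2241 + (43 - 1*(-32))) = 354/(-2241 + (43 + 32)) = 354/(-2241 + 75) = 354/(-2166) = 354*(-1/2166) = -59/361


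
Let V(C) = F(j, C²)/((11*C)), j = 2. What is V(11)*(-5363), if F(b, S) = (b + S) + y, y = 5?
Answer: -686464/121 ≈ -5673.3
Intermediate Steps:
F(b, S) = 5 + S + b (F(b, S) = (b + S) + 5 = (S + b) + 5 = 5 + S + b)
V(C) = (7 + C²)/(11*C) (V(C) = (5 + C² + 2)/((11*C)) = (7 + C²)*(1/(11*C)) = (7 + C²)/(11*C))
V(11)*(-5363) = ((1/11)*(7 + 11²)/11)*(-5363) = ((1/11)*(1/11)*(7 + 121))*(-5363) = ((1/11)*(1/11)*128)*(-5363) = (128/121)*(-5363) = -686464/121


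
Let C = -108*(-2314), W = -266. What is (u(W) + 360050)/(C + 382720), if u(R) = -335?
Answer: 359715/632632 ≈ 0.56860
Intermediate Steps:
C = 249912
(u(W) + 360050)/(C + 382720) = (-335 + 360050)/(249912 + 382720) = 359715/632632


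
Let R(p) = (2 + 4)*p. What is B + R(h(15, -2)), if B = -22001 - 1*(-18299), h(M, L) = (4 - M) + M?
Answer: -3678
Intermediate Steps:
h(M, L) = 4
R(p) = 6*p
B = -3702 (B = -22001 + 18299 = -3702)
B + R(h(15, -2)) = -3702 + 6*4 = -3702 + 24 = -3678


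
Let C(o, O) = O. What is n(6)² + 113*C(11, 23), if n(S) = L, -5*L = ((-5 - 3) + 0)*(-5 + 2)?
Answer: 65551/25 ≈ 2622.0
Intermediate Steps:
L = -24/5 (L = -((-5 - 3) + 0)*(-5 + 2)/5 = -(-8 + 0)*(-3)/5 = -(-8)*(-3)/5 = -⅕*24 = -24/5 ≈ -4.8000)
n(S) = -24/5
n(6)² + 113*C(11, 23) = (-24/5)² + 113*23 = 576/25 + 2599 = 65551/25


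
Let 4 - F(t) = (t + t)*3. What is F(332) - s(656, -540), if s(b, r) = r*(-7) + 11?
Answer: -5779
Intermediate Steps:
s(b, r) = 11 - 7*r (s(b, r) = -7*r + 11 = 11 - 7*r)
F(t) = 4 - 6*t (F(t) = 4 - (t + t)*3 = 4 - 2*t*3 = 4 - 6*t)
F(332) - s(656, -540) = (4 - 6*332) - (11 - 7*(-540)) = (4 - 1992) - (11 + 3780) = -1988 - 1*3791 = -1988 - 3791 = -5779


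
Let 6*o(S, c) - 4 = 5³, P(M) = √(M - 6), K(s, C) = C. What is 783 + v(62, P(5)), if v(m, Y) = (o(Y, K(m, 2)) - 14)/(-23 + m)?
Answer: 20363/26 ≈ 783.19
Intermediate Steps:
P(M) = √(-6 + M)
o(S, c) = 43/2 (o(S, c) = ⅔ + (⅙)*5³ = ⅔ + (⅙)*125 = ⅔ + 125/6 = 43/2)
v(m, Y) = 15/(2*(-23 + m)) (v(m, Y) = (43/2 - 14)/(-23 + m) = 15/(2*(-23 + m)))
783 + v(62, P(5)) = 783 + 15/(2*(-23 + 62)) = 783 + (15/2)/39 = 783 + (15/2)*(1/39) = 783 + 5/26 = 20363/26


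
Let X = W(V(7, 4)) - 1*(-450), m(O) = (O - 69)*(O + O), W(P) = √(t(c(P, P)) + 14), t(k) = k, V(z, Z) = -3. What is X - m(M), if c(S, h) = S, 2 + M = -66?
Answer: -18182 + √11 ≈ -18179.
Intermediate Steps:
M = -68 (M = -2 - 66 = -68)
W(P) = √(14 + P) (W(P) = √(P + 14) = √(14 + P))
m(O) = 2*O*(-69 + O) (m(O) = (-69 + O)*(2*O) = 2*O*(-69 + O))
X = 450 + √11 (X = √(14 - 3) - 1*(-450) = √11 + 450 = 450 + √11 ≈ 453.32)
X - m(M) = (450 + √11) - 2*(-68)*(-69 - 68) = (450 + √11) - 2*(-68)*(-137) = (450 + √11) - 1*18632 = (450 + √11) - 18632 = -18182 + √11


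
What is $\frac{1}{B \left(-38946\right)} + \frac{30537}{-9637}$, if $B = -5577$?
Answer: $- \frac{6632692639517}{2093174151354} \approx -3.1687$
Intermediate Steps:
$\frac{1}{B \left(-38946\right)} + \frac{30537}{-9637} = \frac{1}{\left(-5577\right) \left(-38946\right)} + \frac{30537}{-9637} = \left(- \frac{1}{5577}\right) \left(- \frac{1}{38946}\right) + 30537 \left(- \frac{1}{9637}\right) = \frac{1}{217201842} - \frac{30537}{9637} = - \frac{6632692639517}{2093174151354}$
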